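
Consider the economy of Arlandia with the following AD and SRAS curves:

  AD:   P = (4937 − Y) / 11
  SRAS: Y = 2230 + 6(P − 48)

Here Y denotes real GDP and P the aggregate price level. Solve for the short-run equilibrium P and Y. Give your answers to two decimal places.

P = 176.18, Y = 2999.06

Write SRAS as Y = 2230 + 6P − 288 = 1942 + 6P.
Rearrange AD to Y = 4937 − 11P.
Set AD = SRAS: 4937 − 11P = 1942 + 6P, so 2995 = 17P and P = 176.18.
Substituting into AD, Y = 4937 − 11P = 2999.06.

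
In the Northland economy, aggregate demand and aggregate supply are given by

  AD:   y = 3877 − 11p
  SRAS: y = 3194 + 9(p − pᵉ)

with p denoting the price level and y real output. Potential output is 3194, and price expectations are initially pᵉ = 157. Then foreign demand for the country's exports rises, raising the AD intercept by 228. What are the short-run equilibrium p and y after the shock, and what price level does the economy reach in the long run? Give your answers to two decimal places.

AD shifts right: new AD is y = 4105 − 11p. With pᵉ = 157, SRAS is y = 1781 + 9p.
Short run: 4105 − 11p = 1781 + 9p gives 2324 = 20p, so p = 116.20 and y = 4105 − 11p = 2826.80.
y = 2826.80 is below potential 3194; expectations adjust and SRAS shifts right until y = 3194.
Long run: on the new AD curve, 3194 = 4105 − 11p gives p = 82.82.

Short run: p = 116.20, y = 2826.80. Long run: p = 82.82.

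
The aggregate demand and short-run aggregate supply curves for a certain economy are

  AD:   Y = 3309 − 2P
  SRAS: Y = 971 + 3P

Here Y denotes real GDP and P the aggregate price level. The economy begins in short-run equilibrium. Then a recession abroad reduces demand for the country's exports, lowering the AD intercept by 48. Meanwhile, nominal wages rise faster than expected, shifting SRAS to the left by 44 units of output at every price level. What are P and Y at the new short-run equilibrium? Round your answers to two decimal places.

After both shocks: AD is Y = 3261 − 2P and SRAS is Y = 927 + 3P.
Setting them equal: 2334 = 5P, so P = 466.80.
Substituting into AD, Y = 2327.40.

P = 466.80, Y = 2327.40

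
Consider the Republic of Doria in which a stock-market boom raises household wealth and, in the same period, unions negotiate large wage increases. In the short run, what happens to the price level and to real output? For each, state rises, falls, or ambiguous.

The first event is a positive demand shock: AD shifts right, which by itself pushes P up and Y up.
The second is an adverse supply shock: SRAS shifts left, which by itself pushes P up and Y down.
Both shocks push P up, so P rises. The two shocks push Y in opposite directions, so the effect on Y is ambiguous.

Price level: rises; output: ambiguous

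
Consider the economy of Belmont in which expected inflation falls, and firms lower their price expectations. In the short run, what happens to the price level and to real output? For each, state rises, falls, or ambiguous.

This is a favourable supply shock: SRAS shifts right.
Moving along the downward-sloping AD curve, P falls and Y rises.

Price level: falls; output: rises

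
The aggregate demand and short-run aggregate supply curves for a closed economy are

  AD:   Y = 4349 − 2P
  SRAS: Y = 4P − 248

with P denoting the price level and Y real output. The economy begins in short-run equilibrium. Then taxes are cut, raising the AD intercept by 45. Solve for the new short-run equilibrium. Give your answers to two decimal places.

P = 773.67, Y = 2846.67

This is a positive demand shock: AD shifts right.
New AD: Y = 4394 − 2P.
Set AD = SRAS: 4394 − 2P = 4P − 248, so 4642 = 6P and P = 773.67.
Substituting into AD, Y = 2846.67.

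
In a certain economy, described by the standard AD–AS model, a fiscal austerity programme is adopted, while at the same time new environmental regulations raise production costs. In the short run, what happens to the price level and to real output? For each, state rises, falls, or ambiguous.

Price level: ambiguous; output: falls

The first event is a negative demand shock: AD shifts left, which by itself pushes P down and Y down.
The second is an adverse supply shock: SRAS shifts left, which by itself pushes P up and Y down.
The two shocks push P in opposite directions, so the effect on P is ambiguous. Both shocks push Y down, so Y falls.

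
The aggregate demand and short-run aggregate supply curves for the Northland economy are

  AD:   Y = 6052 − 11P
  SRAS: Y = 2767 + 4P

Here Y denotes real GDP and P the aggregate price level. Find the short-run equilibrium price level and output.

Set AD = SRAS: 6052 − 11P = 2767 + 4P, so 3285 = 15P and P = 219.
Then Y = 6052 − 11·219 = 3643.

P = 219, Y = 3643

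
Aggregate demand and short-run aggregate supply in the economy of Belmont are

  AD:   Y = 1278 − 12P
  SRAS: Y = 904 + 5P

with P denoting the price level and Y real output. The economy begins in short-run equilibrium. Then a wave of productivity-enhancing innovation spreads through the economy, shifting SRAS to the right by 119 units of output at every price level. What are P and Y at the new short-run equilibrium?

P = 15, Y = 1098

This is a positive supply shock: SRAS shifts right.
New SRAS: Y = 1023 + 5P.
Set AD = SRAS: 1278 − 12P = 1023 + 5P, so 255 = 17P and P = 15.
Y = 1278 − 12·15 = 1098.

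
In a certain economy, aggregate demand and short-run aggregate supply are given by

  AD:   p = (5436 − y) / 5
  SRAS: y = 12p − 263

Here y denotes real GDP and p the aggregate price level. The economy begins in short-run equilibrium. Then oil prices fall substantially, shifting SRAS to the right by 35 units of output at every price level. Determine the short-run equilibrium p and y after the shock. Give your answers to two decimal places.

p = 333.18, y = 3770.12

This is a positive supply shock: SRAS shifts right.
New SRAS: y = 12p − 228.
Set AD = SRAS: 5436 − 5p = 12p − 228, so 5664 = 17p and p = 333.18.
Substituting into AD, y = 3770.12.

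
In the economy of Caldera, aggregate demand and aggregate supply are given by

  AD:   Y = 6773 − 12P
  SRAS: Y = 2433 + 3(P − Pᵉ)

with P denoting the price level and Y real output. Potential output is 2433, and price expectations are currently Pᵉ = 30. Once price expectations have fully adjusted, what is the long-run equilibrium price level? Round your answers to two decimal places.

Long-run P = 361.67

Short run: with Pᵉ = 30, SRAS is Y = 2343 + 3P. Setting AD = SRAS gives 4430 = 15P, so P = 295.33 and Y = 6773 − 12P = 3229.00.
Output 3229.00 is above potential 2433, so over time expected prices rise and SRAS shifts left until Y returns to 2433.
Long run: Y = 2433 on the AD curve gives 2433 = 6773 − 12P, so P = 361.67.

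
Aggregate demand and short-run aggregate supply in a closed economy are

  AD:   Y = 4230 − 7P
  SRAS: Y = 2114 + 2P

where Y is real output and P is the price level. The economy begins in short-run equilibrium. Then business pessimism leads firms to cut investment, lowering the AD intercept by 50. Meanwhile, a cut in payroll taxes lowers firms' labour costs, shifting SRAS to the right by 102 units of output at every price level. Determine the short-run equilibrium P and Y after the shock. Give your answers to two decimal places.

After both shocks: AD is Y = 4180 − 7P and SRAS is Y = 2216 + 2P.
Setting them equal: 1964 = 9P, so P = 218.22.
Substituting into AD, Y = 2652.44.

P = 218.22, Y = 2652.44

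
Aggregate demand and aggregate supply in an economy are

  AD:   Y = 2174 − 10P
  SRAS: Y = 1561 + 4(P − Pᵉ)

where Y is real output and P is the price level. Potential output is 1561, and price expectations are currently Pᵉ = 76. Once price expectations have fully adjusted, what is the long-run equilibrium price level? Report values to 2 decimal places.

Long-run P = 61.30

Short run: with Pᵉ = 76, SRAS is Y = 1257 + 4P. Setting AD = SRAS gives 917 = 14P, so P = 65.50 and Y = 2174 − 10P = 1519.00.
Output 1519.00 is below potential 1561, so over time expected prices fall and SRAS shifts right until Y returns to 1561.
Long run: Y = 1561 on the AD curve gives 1561 = 2174 − 10P, so P = 61.30.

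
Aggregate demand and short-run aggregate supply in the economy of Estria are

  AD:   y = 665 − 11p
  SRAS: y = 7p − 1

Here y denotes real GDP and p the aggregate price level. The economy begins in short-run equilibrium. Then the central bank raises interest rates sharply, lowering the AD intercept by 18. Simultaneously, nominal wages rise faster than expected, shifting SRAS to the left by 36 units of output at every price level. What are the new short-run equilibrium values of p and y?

After both shocks: AD is y = 647 − 11p and SRAS is y = 7p − 37.
Setting them equal: 684 = 18p, so p = 38.
y = 647 − 11·38 = 229.

p = 38, y = 229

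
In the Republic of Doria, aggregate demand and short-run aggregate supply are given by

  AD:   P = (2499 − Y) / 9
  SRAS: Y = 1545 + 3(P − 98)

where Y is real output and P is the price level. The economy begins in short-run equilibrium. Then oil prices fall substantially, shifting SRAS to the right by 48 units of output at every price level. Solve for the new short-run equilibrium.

This is a positive supply shock: SRAS shifts right.
New SRAS: Y = 1299 + 3P.
Set AD = SRAS: 2499 − 9P = 1299 + 3P, so 1200 = 12P and P = 100.
Y = 2499 − 9·100 = 1599.

P = 100, Y = 1599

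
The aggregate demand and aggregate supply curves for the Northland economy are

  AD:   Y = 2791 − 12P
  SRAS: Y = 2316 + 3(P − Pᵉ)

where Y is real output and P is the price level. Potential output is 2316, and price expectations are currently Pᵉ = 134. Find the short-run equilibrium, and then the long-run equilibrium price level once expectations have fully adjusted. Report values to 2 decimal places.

Short run: with Pᵉ = 134, SRAS is Y = 1914 + 3P. Setting AD = SRAS gives 877 = 15P, so P = 58.47 and Y = 2791 − 12P = 2089.40.
Output 2089.40 is below potential 2316, so over time expected prices fall and SRAS shifts right until Y returns to 2316.
Long run: Y = 2316 on the AD curve gives 2316 = 2791 − 12P, so P = 39.58.

Short run: P = 58.47, Y = 2089.40. Long run: P = 39.58.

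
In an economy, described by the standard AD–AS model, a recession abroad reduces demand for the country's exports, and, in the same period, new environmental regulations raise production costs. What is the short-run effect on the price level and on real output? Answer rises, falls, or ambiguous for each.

Price level: ambiguous; output: falls

The first event is a negative demand shock: AD shifts left, which by itself pushes P down and Y down.
The second is an adverse supply shock: SRAS shifts left, which by itself pushes P up and Y down.
The two shocks push P in opposite directions, so the effect on P is ambiguous. Both shocks push Y down, so Y falls.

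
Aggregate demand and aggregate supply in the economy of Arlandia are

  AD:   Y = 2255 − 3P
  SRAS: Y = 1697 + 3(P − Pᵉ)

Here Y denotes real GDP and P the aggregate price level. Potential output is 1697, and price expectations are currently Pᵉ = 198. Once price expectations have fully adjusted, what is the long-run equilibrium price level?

Short run: with Pᵉ = 198, SRAS is Y = 1103 + 3P. Setting AD = SRAS gives 1152 = 6P, so P = 192 and Y = 2255 − 3·192 = 1679.
Output 1679 is below potential 1697, so over time expected prices fall and SRAS shifts right until Y returns to 1697.
Long run: Y = 1697 on the AD curve gives 1697 = 2255 − 3P, so P = 186.

Long-run P = 186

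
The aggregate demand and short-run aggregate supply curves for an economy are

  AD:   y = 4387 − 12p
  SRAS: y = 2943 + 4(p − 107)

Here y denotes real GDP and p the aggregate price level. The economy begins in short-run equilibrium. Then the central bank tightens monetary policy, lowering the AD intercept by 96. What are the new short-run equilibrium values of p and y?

p = 111, y = 2959

This is a negative demand shock: AD shifts left.
New AD: y = 4291 − 12p.
SRAS can be written y = 2515 + 4p.
Set AD = SRAS: 4291 − 12p = 2515 + 4p, so 1776 = 16p and p = 111.
y = 4291 − 12·111 = 2959.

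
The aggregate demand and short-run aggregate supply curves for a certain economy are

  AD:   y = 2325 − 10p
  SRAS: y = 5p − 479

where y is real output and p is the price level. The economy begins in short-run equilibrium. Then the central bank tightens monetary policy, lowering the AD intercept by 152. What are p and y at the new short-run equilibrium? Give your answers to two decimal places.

This is a negative demand shock: AD shifts left.
New AD: y = 2173 − 10p.
Set AD = SRAS: 2173 − 10p = 5p − 479, so 2652 = 15p and p = 176.80.
Substituting into AD, y = 405.00.

p = 176.80, y = 405.00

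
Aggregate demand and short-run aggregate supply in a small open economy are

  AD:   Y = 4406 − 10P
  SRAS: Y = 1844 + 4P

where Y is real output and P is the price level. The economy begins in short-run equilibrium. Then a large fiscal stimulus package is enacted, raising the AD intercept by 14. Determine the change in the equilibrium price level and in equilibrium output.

This is a positive demand shock: AD shifts right.
New AD: Y = 4420 − 10P.
Set AD = SRAS: 4420 − 10P = 1844 + 4P, so 2576 = 14P and P = 184.
Y = 4420 − 10·184 = 2580.
Initially P = 183, Y = 2576, so ΔP = +1 and ΔY = +4.

ΔP = +1, ΔY = +4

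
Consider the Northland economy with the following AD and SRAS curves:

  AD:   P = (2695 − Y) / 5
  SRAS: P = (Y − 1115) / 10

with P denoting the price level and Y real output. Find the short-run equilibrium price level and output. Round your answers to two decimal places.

Rearrange AD to Y = 2695 − 5P.
Rearrange SRAS to Y = 1115 + 10P.
Set AD = SRAS: 2695 − 5P = 1115 + 10P, so 1580 = 15P and P = 105.33.
Substituting into AD, Y = 2695 − 5P = 2168.33.

P = 105.33, Y = 2168.33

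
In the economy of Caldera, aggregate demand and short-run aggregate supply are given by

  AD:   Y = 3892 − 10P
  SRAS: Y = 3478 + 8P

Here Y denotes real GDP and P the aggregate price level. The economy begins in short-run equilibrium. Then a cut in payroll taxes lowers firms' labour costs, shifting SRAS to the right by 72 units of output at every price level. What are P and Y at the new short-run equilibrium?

This is a positive supply shock: SRAS shifts right.
New SRAS: Y = 3550 + 8P.
Set AD = SRAS: 3892 − 10P = 3550 + 8P, so 342 = 18P and P = 19.
Y = 3892 − 10·19 = 3702.

P = 19, Y = 3702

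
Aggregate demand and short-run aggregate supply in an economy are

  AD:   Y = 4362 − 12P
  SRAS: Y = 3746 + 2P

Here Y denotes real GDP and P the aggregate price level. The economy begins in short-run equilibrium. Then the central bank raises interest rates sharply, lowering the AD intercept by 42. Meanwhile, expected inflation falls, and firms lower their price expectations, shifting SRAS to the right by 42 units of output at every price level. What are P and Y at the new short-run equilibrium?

After both shocks: AD is Y = 4320 − 12P and SRAS is Y = 3788 + 2P.
Setting them equal: 532 = 14P, so P = 38.
Y = 4320 − 12·38 = 3864.

P = 38, Y = 3864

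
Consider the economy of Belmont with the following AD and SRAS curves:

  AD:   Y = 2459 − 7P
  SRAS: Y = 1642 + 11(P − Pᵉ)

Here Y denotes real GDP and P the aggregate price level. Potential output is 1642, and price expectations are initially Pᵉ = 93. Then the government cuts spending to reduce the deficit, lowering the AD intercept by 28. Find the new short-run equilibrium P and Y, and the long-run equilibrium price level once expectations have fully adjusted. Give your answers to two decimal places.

Short run: P = 100.67, Y = 1726.33. Long run: P = 112.71.

AD shifts left: new AD is Y = 2431 − 7P. With Pᵉ = 93, SRAS is Y = 619 + 11P.
Short run: 2431 − 7P = 619 + 11P gives 1812 = 18P, so P = 100.67 and Y = 2431 − 7P = 1726.33.
Y = 1726.33 is above potential 1642; expectations adjust and SRAS shifts left until Y = 1642.
Long run: on the new AD curve, 1642 = 2431 − 7P gives P = 112.71.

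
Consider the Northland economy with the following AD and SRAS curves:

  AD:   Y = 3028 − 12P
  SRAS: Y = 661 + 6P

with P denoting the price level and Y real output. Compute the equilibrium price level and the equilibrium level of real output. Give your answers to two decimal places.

Set AD = SRAS: 3028 − 12P = 661 + 6P, so 2367 = 18P and P = 131.50.
Substituting into AD, Y = 3028 − 12P = 1450.00.

P = 131.50, Y = 1450.00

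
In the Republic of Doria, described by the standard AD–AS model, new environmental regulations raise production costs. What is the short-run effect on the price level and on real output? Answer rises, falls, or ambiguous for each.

Price level: rises; output: falls

This is an adverse supply shock: SRAS shifts left.
Moving along the downward-sloping AD curve, P rises and Y falls.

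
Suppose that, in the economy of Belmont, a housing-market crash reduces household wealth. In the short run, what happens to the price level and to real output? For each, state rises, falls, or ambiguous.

This is a negative demand shock: AD shifts left.
Moving along the upward-sloping SRAS curve, P falls and Y falls.

Price level: falls; output: falls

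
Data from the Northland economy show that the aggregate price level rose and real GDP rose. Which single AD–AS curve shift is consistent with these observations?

P rose and Y rose. An AD shift moves P and Y in the same direction; an SRAS shift moves them in opposite directions.
Here P and Y moved in the same direction, so the AD curve shifted.
Since Y rose, AD shifted right.

AD shifted right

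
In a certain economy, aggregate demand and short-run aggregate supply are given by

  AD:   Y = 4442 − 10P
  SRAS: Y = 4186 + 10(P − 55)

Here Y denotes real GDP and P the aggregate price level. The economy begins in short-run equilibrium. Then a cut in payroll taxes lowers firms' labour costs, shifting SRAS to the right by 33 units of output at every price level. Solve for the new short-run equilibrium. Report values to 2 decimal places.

P = 38.65, Y = 4055.50

This is a positive supply shock: SRAS shifts right.
New SRAS: Y = 3669 + 10P.
Set AD = SRAS: 4442 − 10P = 3669 + 10P, so 773 = 20P and P = 38.65.
Substituting into AD, Y = 4055.50.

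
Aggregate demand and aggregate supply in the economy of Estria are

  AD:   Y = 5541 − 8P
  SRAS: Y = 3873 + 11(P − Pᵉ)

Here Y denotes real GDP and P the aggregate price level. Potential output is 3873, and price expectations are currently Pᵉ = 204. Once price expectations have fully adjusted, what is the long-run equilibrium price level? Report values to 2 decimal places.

Short run: with Pᵉ = 204, SRAS is Y = 1629 + 11P. Setting AD = SRAS gives 3912 = 19P, so P = 205.89 and Y = 5541 − 8P = 3893.84.
Output 3893.84 is above potential 3873, so over time expected prices rise and SRAS shifts left until Y returns to 3873.
Long run: Y = 3873 on the AD curve gives 3873 = 5541 − 8P, so P = 208.50.

Long-run P = 208.50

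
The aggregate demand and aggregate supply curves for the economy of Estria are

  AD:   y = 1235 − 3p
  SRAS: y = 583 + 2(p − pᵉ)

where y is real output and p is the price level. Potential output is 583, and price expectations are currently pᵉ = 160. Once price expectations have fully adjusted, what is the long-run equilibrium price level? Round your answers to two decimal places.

Long-run p = 217.33

Short run: with pᵉ = 160, SRAS is y = 263 + 2p. Setting AD = SRAS gives 972 = 5p, so p = 194.40 and y = 1235 − 3p = 651.80.
Output 651.80 is above potential 583, so over time expected prices rise and SRAS shifts left until y returns to 583.
Long run: y = 583 on the AD curve gives 583 = 1235 − 3p, so p = 217.33.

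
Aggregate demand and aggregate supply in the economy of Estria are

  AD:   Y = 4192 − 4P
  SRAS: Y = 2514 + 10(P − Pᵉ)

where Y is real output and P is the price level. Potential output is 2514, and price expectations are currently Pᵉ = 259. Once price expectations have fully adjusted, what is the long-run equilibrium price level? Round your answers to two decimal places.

Long-run P = 419.50

Short run: with Pᵉ = 259, SRAS is Y = 10P − 76. Setting AD = SRAS gives 4268 = 14P, so P = 304.86 and Y = 4192 − 4P = 2972.57.
Output 2972.57 is above potential 2514, so over time expected prices rise and SRAS shifts left until Y returns to 2514.
Long run: Y = 2514 on the AD curve gives 2514 = 4192 − 4P, so P = 419.50.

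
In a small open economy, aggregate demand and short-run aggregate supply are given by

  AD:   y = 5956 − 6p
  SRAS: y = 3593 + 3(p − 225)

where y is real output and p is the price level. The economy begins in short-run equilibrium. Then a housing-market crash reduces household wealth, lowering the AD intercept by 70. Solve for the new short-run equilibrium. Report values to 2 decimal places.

p = 329.78, y = 3907.33

This is a negative demand shock: AD shifts left.
New AD: y = 5886 − 6p.
SRAS can be written y = 2918 + 3p.
Set AD = SRAS: 5886 − 6p = 2918 + 3p, so 2968 = 9p and p = 329.78.
Substituting into AD, y = 3907.33.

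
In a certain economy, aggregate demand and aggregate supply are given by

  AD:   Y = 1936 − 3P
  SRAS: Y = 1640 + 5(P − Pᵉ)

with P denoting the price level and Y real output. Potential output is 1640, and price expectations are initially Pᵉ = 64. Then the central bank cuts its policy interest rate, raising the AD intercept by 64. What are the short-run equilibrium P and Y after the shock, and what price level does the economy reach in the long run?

AD shifts right: new AD is Y = 2000 − 3P. With Pᵉ = 64, SRAS is Y = 1320 + 5P.
Short run: 2000 − 3P = 1320 + 5P gives 680 = 8P, so P = 85 and Y = 2000 − 3·85 = 1745.
Y = 1745 is above potential 1640; expectations adjust and SRAS shifts left until Y = 1640.
Long run: on the new AD curve, 1640 = 2000 − 3P gives P = 120.

Short run: P = 85, Y = 1745. Long run: P = 120.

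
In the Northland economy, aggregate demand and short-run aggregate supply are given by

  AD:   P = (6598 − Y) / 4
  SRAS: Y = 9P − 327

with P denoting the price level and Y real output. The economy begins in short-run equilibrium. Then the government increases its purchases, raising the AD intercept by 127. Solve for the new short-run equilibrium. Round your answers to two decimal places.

This is a positive demand shock: AD shifts right.
New AD: Y = 6725 − 4P.
Set AD = SRAS: 6725 − 4P = 9P − 327, so 7052 = 13P and P = 542.46.
Substituting into AD, Y = 4555.15.

P = 542.46, Y = 4555.15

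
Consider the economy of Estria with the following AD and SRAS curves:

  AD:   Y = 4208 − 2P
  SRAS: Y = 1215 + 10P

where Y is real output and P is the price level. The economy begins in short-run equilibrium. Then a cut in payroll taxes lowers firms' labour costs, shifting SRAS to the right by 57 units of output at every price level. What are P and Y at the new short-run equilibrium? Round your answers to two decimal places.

P = 244.67, Y = 3718.67

This is a positive supply shock: SRAS shifts right.
New SRAS: Y = 1272 + 10P.
Set AD = SRAS: 4208 − 2P = 1272 + 10P, so 2936 = 12P and P = 244.67.
Substituting into AD, Y = 3718.67.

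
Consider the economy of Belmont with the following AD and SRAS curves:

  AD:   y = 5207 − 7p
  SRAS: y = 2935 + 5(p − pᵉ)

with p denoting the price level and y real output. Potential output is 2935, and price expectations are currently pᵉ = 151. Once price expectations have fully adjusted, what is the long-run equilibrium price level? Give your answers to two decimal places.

Short run: with pᵉ = 151, SRAS is y = 2180 + 5p. Setting AD = SRAS gives 3027 = 12p, so p = 252.25 and y = 5207 − 7p = 3441.25.
Output 3441.25 is above potential 2935, so over time expected prices rise and SRAS shifts left until y returns to 2935.
Long run: y = 2935 on the AD curve gives 2935 = 5207 − 7p, so p = 324.57.

Long-run p = 324.57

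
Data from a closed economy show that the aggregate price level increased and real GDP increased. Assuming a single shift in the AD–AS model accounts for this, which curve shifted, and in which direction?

AD shifted right

P rose and Y rose. An AD shift moves P and Y in the same direction; an SRAS shift moves them in opposite directions.
Here P and Y moved in the same direction, so the AD curve shifted.
Since Y rose, AD shifted right.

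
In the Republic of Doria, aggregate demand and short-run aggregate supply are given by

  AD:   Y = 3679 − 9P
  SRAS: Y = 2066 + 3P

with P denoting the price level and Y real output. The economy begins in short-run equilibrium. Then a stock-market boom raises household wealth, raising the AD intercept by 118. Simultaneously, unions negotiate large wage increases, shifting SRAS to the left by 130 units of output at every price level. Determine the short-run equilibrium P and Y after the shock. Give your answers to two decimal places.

P = 155.08, Y = 2401.25

After both shocks: AD is Y = 3797 − 9P and SRAS is Y = 1936 + 3P.
Setting them equal: 1861 = 12P, so P = 155.08.
Substituting into AD, Y = 2401.25.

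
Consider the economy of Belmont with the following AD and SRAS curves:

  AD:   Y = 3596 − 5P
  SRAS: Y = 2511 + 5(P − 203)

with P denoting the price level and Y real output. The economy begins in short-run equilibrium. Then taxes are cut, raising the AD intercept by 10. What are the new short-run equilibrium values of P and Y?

This is a positive demand shock: AD shifts right.
New AD: Y = 3606 − 5P.
SRAS can be written Y = 1496 + 5P.
Set AD = SRAS: 3606 − 5P = 1496 + 5P, so 2110 = 10P and P = 211.
Y = 3606 − 5·211 = 2551.

P = 211, Y = 2551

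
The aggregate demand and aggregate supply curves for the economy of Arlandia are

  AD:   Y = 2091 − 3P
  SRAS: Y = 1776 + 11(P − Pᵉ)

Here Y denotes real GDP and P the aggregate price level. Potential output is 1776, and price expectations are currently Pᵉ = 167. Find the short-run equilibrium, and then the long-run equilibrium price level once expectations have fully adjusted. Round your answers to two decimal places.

Short run: P = 153.71, Y = 1629.86. Long run: P = 105.00.

Short run: with Pᵉ = 167, SRAS is Y = 11P − 61. Setting AD = SRAS gives 2152 = 14P, so P = 153.71 and Y = 2091 − 3P = 1629.86.
Output 1629.86 is below potential 1776, so over time expected prices fall and SRAS shifts right until Y returns to 1776.
Long run: Y = 1776 on the AD curve gives 1776 = 2091 − 3P, so P = 105.00.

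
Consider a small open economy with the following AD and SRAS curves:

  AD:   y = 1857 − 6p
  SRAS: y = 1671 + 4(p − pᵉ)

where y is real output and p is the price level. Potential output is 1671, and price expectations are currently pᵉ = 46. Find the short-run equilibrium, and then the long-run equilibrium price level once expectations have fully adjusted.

Short run: p = 37, y = 1635. Long run: p = 31.

Short run: with pᵉ = 46, SRAS is y = 1487 + 4p. Setting AD = SRAS gives 370 = 10p, so p = 37 and y = 1857 − 6·37 = 1635.
Output 1635 is below potential 1671, so over time expected prices fall and SRAS shifts right until y returns to 1671.
Long run: y = 1671 on the AD curve gives 1671 = 1857 − 6p, so p = 31.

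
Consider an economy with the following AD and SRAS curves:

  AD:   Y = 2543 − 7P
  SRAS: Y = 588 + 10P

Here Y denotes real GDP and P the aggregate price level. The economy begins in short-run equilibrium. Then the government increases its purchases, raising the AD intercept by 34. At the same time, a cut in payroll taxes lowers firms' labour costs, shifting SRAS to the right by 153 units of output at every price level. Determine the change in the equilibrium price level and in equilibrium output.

After both shocks: AD is Y = 2577 − 7P and SRAS is Y = 741 + 10P.
Setting them equal: 1836 = 17P, so P = 108.
Y = 2577 − 7·108 = 1821.
Initially P = 115, Y = 1738, so ΔP = -7 and ΔY = +83.

ΔP = -7, ΔY = +83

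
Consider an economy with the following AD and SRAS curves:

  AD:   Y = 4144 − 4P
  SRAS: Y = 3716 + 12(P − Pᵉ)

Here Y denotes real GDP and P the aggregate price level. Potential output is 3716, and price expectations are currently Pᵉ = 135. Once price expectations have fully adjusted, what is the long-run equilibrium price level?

Long-run P = 107

Short run: with Pᵉ = 135, SRAS is Y = 2096 + 12P. Setting AD = SRAS gives 2048 = 16P, so P = 128 and Y = 4144 − 4·128 = 3632.
Output 3632 is below potential 3716, so over time expected prices fall and SRAS shifts right until Y returns to 3716.
Long run: Y = 3716 on the AD curve gives 3716 = 4144 − 4P, so P = 107.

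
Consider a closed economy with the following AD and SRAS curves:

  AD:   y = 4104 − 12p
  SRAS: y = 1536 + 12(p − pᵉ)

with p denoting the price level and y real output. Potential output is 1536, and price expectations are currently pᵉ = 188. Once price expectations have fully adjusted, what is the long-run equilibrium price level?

Short run: with pᵉ = 188, SRAS is y = 12p − 720. Setting AD = SRAS gives 4824 = 24p, so p = 201 and y = 4104 − 12·201 = 1692.
Output 1692 is above potential 1536, so over time expected prices rise and SRAS shifts left until y returns to 1536.
Long run: y = 1536 on the AD curve gives 1536 = 4104 − 12p, so p = 214.

Long-run p = 214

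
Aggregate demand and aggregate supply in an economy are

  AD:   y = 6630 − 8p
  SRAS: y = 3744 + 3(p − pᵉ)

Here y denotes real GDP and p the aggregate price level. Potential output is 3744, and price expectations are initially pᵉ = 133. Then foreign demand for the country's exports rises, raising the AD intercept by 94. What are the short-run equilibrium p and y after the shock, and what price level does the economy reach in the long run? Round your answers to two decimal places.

AD shifts right: new AD is y = 6724 − 8p. With pᵉ = 133, SRAS is y = 3345 + 3p.
Short run: 6724 − 8p = 3345 + 3p gives 3379 = 11p, so p = 307.18 and y = 6724 − 8p = 4266.55.
y = 4266.55 is above potential 3744; expectations adjust and SRAS shifts left until y = 3744.
Long run: on the new AD curve, 3744 = 6724 − 8p gives p = 372.50.

Short run: p = 307.18, y = 4266.55. Long run: p = 372.50.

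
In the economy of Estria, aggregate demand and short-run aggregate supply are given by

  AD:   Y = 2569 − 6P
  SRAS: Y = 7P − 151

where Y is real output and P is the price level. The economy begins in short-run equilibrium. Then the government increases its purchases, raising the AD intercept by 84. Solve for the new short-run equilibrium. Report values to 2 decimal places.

This is a positive demand shock: AD shifts right.
New AD: Y = 2653 − 6P.
Set AD = SRAS: 2653 − 6P = 7P − 151, so 2804 = 13P and P = 215.69.
Substituting into AD, Y = 1358.85.

P = 215.69, Y = 1358.85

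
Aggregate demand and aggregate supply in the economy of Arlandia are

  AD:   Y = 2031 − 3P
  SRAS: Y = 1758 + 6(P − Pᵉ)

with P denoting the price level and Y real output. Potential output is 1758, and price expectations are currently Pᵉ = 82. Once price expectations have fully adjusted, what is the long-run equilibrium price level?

Short run: with Pᵉ = 82, SRAS is Y = 1266 + 6P. Setting AD = SRAS gives 765 = 9P, so P = 85 and Y = 2031 − 3·85 = 1776.
Output 1776 is above potential 1758, so over time expected prices rise and SRAS shifts left until Y returns to 1758.
Long run: Y = 1758 on the AD curve gives 1758 = 2031 − 3P, so P = 91.

Long-run P = 91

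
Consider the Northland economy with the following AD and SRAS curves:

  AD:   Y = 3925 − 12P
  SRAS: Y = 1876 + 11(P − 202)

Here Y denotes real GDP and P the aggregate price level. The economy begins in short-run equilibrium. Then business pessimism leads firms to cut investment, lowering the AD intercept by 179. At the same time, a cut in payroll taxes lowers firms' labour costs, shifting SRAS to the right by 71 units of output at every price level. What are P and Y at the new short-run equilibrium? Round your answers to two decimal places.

After both shocks: AD is Y = 3746 − 12P and SRAS is Y = 11P − 275.
Setting them equal: 4021 = 23P, so P = 174.83.
Substituting into AD, Y = 1648.09.

P = 174.83, Y = 1648.09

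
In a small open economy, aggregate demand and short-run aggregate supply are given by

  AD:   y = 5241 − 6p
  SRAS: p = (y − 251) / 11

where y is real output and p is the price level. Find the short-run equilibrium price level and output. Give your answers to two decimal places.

Rearrange SRAS to y = 251 + 11p.
Set AD = SRAS: 5241 − 6p = 251 + 11p, so 4990 = 17p and p = 293.53.
Substituting into AD, y = 5241 − 6p = 3479.82.

p = 293.53, y = 3479.82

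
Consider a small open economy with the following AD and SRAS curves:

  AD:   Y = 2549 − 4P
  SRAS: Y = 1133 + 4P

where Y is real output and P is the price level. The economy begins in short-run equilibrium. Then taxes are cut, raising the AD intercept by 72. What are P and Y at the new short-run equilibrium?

P = 186, Y = 1877

This is a positive demand shock: AD shifts right.
New AD: Y = 2621 − 4P.
Set AD = SRAS: 2621 − 4P = 1133 + 4P, so 1488 = 8P and P = 186.
Y = 2621 − 4·186 = 1877.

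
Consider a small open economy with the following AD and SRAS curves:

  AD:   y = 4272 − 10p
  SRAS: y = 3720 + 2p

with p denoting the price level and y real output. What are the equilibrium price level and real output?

p = 46, y = 3812

Set AD = SRAS: 4272 − 10p = 3720 + 2p, so 552 = 12p and p = 46.
Then y = 4272 − 10·46 = 3812.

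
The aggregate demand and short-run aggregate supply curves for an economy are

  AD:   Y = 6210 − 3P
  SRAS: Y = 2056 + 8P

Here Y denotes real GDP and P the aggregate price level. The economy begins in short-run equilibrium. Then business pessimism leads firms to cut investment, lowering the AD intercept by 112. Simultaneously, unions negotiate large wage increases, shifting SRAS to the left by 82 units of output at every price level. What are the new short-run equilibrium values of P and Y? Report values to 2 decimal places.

After both shocks: AD is Y = 6098 − 3P and SRAS is Y = 1974 + 8P.
Setting them equal: 4124 = 11P, so P = 374.91.
Substituting into AD, Y = 4973.27.

P = 374.91, Y = 4973.27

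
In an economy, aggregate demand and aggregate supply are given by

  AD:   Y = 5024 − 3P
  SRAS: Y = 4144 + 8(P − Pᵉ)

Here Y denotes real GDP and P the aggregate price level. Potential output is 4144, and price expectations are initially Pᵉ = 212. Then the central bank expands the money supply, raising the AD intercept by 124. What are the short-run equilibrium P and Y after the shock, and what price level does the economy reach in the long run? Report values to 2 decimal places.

Short run: P = 245.45, Y = 4411.64. Long run: P = 334.67.

AD shifts right: new AD is Y = 5148 − 3P. With Pᵉ = 212, SRAS is Y = 2448 + 8P.
Short run: 5148 − 3P = 2448 + 8P gives 2700 = 11P, so P = 245.45 and Y = 5148 − 3P = 4411.64.
Y = 4411.64 is above potential 4144; expectations adjust and SRAS shifts left until Y = 4144.
Long run: on the new AD curve, 4144 = 5148 − 3P gives P = 334.67.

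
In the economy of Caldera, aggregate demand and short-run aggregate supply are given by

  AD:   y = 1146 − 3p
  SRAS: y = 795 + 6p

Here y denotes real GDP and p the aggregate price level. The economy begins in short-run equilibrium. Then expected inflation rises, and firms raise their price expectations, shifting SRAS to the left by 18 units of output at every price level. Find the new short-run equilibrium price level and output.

This is a negative supply shock: SRAS shifts left.
New SRAS: y = 777 + 6p.
Set AD = SRAS: 1146 − 3p = 777 + 6p, so 369 = 9p and p = 41.
y = 1146 − 3·41 = 1023.

p = 41, y = 1023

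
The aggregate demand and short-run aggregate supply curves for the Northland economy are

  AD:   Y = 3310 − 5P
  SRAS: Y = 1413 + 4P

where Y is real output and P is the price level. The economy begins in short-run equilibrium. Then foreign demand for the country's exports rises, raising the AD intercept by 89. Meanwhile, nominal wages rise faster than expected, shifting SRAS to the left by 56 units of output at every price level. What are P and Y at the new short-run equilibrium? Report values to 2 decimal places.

P = 226.89, Y = 2264.56

After both shocks: AD is Y = 3399 − 5P and SRAS is Y = 1357 + 4P.
Setting them equal: 2042 = 9P, so P = 226.89.
Substituting into AD, Y = 2264.56.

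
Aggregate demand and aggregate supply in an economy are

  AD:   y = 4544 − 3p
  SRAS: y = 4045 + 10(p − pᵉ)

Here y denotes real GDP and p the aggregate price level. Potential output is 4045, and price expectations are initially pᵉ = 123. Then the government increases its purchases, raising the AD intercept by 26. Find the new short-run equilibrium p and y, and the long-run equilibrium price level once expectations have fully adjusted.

AD shifts right: new AD is y = 4570 − 3p. With pᵉ = 123, SRAS is y = 2815 + 10p.
Short run: 4570 − 3p = 2815 + 10p gives 1755 = 13p, so p = 135 and y = 4570 − 3·135 = 4165.
y = 4165 is above potential 4045; expectations adjust and SRAS shifts left until y = 4045.
Long run: on the new AD curve, 4045 = 4570 − 3p gives p = 175.

Short run: p = 135, y = 4165. Long run: p = 175.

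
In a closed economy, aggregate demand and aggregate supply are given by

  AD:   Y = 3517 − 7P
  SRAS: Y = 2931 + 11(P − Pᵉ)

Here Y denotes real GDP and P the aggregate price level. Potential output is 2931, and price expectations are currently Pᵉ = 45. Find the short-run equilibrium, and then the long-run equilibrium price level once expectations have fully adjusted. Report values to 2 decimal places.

Short run: with Pᵉ = 45, SRAS is Y = 2436 + 11P. Setting AD = SRAS gives 1081 = 18P, so P = 60.06 and Y = 3517 − 7P = 3096.61.
Output 3096.61 is above potential 2931, so over time expected prices rise and SRAS shifts left until Y returns to 2931.
Long run: Y = 2931 on the AD curve gives 2931 = 3517 − 7P, so P = 83.71.

Short run: P = 60.06, Y = 3096.61. Long run: P = 83.71.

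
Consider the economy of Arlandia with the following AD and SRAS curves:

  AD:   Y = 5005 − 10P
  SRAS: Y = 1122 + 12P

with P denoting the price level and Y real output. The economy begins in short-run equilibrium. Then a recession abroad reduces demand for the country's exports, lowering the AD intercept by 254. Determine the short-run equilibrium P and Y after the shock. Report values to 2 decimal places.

P = 164.95, Y = 3101.45

This is a negative demand shock: AD shifts left.
New AD: Y = 4751 − 10P.
Set AD = SRAS: 4751 − 10P = 1122 + 12P, so 3629 = 22P and P = 164.95.
Substituting into AD, Y = 3101.45.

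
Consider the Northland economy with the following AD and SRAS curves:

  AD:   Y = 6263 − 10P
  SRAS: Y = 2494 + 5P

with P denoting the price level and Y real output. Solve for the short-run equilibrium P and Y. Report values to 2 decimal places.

Set AD = SRAS: 6263 − 10P = 2494 + 5P, so 3769 = 15P and P = 251.27.
Substituting into AD, Y = 6263 − 10P = 3750.33.

P = 251.27, Y = 3750.33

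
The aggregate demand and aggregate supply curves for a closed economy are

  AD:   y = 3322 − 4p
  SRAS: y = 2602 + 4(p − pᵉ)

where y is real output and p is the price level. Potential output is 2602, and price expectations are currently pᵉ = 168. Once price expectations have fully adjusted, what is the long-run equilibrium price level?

Long-run p = 180

Short run: with pᵉ = 168, SRAS is y = 1930 + 4p. Setting AD = SRAS gives 1392 = 8p, so p = 174 and y = 3322 − 4·174 = 2626.
Output 2626 is above potential 2602, so over time expected prices rise and SRAS shifts left until y returns to 2602.
Long run: y = 2602 on the AD curve gives 2602 = 3322 − 4p, so p = 180.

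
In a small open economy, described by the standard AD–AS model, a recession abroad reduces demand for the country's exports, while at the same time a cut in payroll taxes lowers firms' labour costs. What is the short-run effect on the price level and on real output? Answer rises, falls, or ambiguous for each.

Price level: falls; output: ambiguous

The first event is a negative demand shock: AD shifts left, which by itself pushes P down and Y down.
The second is a favourable supply shock: SRAS shifts right, which by itself pushes P down and Y up.
Both shocks push P down, so P falls. The two shocks push Y in opposite directions, so the effect on Y is ambiguous.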